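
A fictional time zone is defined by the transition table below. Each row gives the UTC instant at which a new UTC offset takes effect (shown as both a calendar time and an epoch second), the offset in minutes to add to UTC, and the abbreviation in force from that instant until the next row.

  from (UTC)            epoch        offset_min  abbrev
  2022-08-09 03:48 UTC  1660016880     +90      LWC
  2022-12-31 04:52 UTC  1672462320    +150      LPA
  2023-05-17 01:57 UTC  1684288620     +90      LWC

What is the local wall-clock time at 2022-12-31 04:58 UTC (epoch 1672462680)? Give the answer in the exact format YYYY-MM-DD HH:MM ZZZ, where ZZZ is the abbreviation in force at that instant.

Query: 2022-12-31 04:58 UTC
Rule 2/3 (LPA, +02:30): 2022-12-31 04:52 UTC ≤ query < 2023-05-17 01:57 UTC
4·60 + 58 + 150 = 448 min
448 = 0·1440 + 448; 448 = 7·60 + 28 → 07:28, same day
→ 2022-12-31 07:28 LPA

2022-12-31 07:28 LPA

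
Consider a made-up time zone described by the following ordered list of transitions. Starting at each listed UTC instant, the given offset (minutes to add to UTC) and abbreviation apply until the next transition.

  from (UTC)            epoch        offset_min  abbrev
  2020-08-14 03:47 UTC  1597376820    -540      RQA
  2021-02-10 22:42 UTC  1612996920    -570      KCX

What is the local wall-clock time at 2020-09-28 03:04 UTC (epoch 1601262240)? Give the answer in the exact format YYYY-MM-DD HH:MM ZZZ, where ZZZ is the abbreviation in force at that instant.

2020-09-27 18:04 RQA

Query: 2020-09-28 03:04 UTC
Rule 1/2 (RQA, -09:00): 2020-08-14 03:47 UTC ≤ query < 2021-02-10 22:42 UTC
3·60 + 4 - 540 = -356 min
-356 = -1·1440 + 1084; 1084 = 18·60 + 4 → 18:04, 2020-09-28 - 1 day = 2020-09-27
→ 2020-09-27 18:04 RQA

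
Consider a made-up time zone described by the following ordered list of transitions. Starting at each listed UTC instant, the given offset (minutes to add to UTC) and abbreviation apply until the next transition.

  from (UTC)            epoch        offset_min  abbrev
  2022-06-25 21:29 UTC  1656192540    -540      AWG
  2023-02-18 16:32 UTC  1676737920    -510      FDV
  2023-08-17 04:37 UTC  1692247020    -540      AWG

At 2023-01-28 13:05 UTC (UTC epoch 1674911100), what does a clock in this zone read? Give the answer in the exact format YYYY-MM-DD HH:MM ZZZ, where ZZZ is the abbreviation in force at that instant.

Query: 2023-01-28 13:05 UTC
Rule 1/3 (AWG, -09:00): 2022-06-25 21:29 UTC ≤ query < 2023-02-18 16:32 UTC
13·60 + 5 - 540 = 245 min
245 = 0·1440 + 245; 245 = 4·60 + 5 → 04:05, same day
→ 2023-01-28 04:05 AWG

2023-01-28 04:05 AWG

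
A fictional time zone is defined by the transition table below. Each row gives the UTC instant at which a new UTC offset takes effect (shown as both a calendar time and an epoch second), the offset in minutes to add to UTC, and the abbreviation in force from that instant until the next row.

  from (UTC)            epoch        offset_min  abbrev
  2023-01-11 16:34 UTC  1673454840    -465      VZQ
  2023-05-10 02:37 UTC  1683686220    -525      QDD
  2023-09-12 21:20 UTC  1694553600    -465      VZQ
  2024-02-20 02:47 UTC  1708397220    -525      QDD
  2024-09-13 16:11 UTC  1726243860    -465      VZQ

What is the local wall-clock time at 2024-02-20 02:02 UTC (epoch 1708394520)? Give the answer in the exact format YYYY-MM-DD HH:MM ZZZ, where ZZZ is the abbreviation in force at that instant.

2024-02-19 18:17 VZQ

Query: 2024-02-20 02:02 UTC
Rule 3/5 (VZQ, -07:45): 2023-09-12 21:20 UTC ≤ query < 2024-02-20 02:47 UTC
2·60 + 2 - 465 = -343 min
-343 = -1·1440 + 1097; 1097 = 18·60 + 17 → 18:17, 2024-02-20 - 1 day = 2024-02-19
→ 2024-02-19 18:17 VZQ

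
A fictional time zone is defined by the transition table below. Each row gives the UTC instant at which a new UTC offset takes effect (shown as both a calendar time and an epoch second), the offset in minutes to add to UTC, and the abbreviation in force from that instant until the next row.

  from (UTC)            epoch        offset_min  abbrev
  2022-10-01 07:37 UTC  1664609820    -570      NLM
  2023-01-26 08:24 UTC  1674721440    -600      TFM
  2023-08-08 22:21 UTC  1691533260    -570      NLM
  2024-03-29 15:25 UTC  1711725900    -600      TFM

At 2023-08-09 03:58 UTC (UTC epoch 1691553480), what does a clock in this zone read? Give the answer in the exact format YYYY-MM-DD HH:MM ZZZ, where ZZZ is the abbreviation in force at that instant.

2023-08-08 18:28 NLM

Query: 2023-08-09 03:58 UTC
Rule 3/4 (NLM, -09:30): 2023-08-08 22:21 UTC ≤ query < 2024-03-29 15:25 UTC
3·60 + 58 - 570 = -332 min
-332 = -1·1440 + 1108; 1108 = 18·60 + 28 → 18:28, 2023-08-09 - 1 day = 2023-08-08
→ 2023-08-08 18:28 NLM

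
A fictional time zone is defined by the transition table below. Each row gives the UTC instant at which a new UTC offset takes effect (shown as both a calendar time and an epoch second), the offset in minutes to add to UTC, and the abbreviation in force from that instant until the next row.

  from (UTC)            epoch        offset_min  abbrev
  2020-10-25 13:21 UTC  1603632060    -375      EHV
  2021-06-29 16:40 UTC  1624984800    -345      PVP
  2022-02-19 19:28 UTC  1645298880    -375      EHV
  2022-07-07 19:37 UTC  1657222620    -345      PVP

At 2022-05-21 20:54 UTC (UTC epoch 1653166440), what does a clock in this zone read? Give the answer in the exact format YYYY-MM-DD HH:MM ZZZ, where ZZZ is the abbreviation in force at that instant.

Query: 2022-05-21 20:54 UTC
Rule 3/4 (EHV, -06:15): 2022-02-19 19:28 UTC ≤ query < 2022-07-07 19:37 UTC
20·60 + 54 - 375 = 879 min
879 = 0·1440 + 879; 879 = 14·60 + 39 → 14:39, same day
→ 2022-05-21 14:39 EHV

2022-05-21 14:39 EHV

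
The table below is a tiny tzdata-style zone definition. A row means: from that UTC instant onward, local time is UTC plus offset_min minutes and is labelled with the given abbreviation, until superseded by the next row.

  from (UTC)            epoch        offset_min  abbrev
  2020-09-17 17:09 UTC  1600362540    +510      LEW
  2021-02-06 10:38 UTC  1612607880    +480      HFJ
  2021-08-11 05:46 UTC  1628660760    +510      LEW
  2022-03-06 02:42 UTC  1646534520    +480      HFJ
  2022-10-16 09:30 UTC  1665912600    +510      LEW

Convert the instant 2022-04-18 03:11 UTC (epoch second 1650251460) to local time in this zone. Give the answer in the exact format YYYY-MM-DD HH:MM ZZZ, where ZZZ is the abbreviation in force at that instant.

2022-04-18 11:11 HFJ

Query: 2022-04-18 03:11 UTC
Rule 4/5 (HFJ, +08:00): 2022-03-06 02:42 UTC ≤ query < 2022-10-16 09:30 UTC
3·60 + 11 + 480 = 671 min
671 = 0·1440 + 671; 671 = 11·60 + 11 → 11:11, same day
→ 2022-04-18 11:11 HFJ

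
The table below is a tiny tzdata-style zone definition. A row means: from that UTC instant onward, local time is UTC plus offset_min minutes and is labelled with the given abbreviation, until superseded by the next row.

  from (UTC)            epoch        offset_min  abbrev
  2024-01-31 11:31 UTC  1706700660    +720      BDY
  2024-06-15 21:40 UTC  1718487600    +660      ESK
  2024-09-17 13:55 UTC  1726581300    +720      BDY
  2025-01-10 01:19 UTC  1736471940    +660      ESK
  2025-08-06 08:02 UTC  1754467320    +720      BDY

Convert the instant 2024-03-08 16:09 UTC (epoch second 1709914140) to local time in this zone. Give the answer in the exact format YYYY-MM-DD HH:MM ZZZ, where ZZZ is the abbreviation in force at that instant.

Query: 2024-03-08 16:09 UTC
Rule 1/5 (BDY, +12:00): 2024-01-31 11:31 UTC ≤ query < 2024-06-15 21:40 UTC
16·60 + 9 + 720 = 1689 min
1689 = 1·1440 + 249; 249 = 4·60 + 9 → 04:09, 2024-03-08 + 1 day = 2024-03-09
→ 2024-03-09 04:09 BDY

2024-03-09 04:09 BDY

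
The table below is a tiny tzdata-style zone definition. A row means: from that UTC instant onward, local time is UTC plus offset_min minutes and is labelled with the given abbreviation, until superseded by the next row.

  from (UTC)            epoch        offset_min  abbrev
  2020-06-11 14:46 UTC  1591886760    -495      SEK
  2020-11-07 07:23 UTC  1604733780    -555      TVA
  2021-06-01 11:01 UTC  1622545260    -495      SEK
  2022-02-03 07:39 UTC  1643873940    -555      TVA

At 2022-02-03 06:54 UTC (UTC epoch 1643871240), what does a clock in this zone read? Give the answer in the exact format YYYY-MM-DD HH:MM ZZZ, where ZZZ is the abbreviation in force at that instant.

Query: 2022-02-03 06:54 UTC
Rule 3/4 (SEK, -08:15): 2021-06-01 11:01 UTC ≤ query < 2022-02-03 07:39 UTC
6·60 + 54 - 495 = -81 min
-81 = -1·1440 + 1359; 1359 = 22·60 + 39 → 22:39, 2022-02-03 - 1 day = 2022-02-02
→ 2022-02-02 22:39 SEK

2022-02-02 22:39 SEK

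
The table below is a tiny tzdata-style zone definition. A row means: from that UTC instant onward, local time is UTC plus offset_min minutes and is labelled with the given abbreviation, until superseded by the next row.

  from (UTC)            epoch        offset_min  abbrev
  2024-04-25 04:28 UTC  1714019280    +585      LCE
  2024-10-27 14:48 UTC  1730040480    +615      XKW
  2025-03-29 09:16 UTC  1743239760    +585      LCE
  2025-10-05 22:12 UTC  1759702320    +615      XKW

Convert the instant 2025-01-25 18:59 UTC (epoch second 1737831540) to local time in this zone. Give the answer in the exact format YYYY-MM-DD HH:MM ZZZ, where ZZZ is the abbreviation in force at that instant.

2025-01-26 05:14 XKW

Query: 2025-01-25 18:59 UTC
Rule 2/4 (XKW, +10:15): 2024-10-27 14:48 UTC ≤ query < 2025-03-29 09:16 UTC
18·60 + 59 + 615 = 1754 min
1754 = 1·1440 + 314; 314 = 5·60 + 14 → 05:14, 2025-01-25 + 1 day = 2025-01-26
→ 2025-01-26 05:14 XKW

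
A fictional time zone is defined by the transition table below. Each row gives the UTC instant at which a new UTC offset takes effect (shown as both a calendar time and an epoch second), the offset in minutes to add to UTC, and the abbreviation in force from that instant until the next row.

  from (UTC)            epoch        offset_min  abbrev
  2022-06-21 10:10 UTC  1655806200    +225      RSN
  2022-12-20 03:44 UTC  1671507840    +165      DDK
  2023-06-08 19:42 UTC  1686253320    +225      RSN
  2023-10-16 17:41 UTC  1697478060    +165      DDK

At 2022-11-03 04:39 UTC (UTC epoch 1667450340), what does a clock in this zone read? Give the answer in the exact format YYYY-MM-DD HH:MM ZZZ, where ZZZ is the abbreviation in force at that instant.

Query: 2022-11-03 04:39 UTC
Rule 1/4 (RSN, +03:45): 2022-06-21 10:10 UTC ≤ query < 2022-12-20 03:44 UTC
4·60 + 39 + 225 = 504 min
504 = 0·1440 + 504; 504 = 8·60 + 24 → 08:24, same day
→ 2022-11-03 08:24 RSN

2022-11-03 08:24 RSN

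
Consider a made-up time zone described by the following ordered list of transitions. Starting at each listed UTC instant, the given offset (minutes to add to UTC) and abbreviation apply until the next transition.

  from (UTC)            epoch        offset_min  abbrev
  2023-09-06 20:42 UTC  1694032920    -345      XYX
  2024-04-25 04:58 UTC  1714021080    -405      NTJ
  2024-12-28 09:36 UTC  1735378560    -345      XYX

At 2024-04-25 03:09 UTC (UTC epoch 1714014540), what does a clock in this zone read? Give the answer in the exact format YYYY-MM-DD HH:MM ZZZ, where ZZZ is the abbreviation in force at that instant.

2024-04-24 21:24 XYX

Query: 2024-04-25 03:09 UTC
Rule 1/3 (XYX, -05:45): 2023-09-06 20:42 UTC ≤ query < 2024-04-25 04:58 UTC
3·60 + 9 - 345 = -156 min
-156 = -1·1440 + 1284; 1284 = 21·60 + 24 → 21:24, 2024-04-25 - 1 day = 2024-04-24
→ 2024-04-24 21:24 XYX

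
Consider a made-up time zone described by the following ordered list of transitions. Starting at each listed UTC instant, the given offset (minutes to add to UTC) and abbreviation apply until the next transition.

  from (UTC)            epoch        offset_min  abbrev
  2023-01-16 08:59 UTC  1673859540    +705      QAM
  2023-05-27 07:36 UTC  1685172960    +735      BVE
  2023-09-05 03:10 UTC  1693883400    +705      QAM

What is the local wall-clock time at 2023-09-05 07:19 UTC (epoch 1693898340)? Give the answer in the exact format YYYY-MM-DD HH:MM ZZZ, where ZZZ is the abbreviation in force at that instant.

Query: 2023-09-05 07:19 UTC
Rule 3/3 (QAM, +11:45): 2023-09-05 03:10 UTC ≤ query < +∞
7·60 + 19 + 705 = 1144 min
1144 = 0·1440 + 1144; 1144 = 19·60 + 4 → 19:04, same day
→ 2023-09-05 19:04 QAM

2023-09-05 19:04 QAM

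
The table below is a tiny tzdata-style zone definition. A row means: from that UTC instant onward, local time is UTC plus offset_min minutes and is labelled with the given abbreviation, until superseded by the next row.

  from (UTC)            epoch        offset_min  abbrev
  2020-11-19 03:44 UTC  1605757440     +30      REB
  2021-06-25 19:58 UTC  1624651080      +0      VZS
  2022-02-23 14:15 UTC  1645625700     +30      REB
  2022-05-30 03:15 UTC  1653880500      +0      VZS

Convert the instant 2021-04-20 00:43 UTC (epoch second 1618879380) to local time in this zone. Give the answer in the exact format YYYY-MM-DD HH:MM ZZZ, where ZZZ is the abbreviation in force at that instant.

2021-04-20 01:13 REB

Query: 2021-04-20 00:43 UTC
Rule 1/4 (REB, +00:30): 2020-11-19 03:44 UTC ≤ query < 2021-06-25 19:58 UTC
0·60 + 43 + 30 = 73 min
73 = 0·1440 + 73; 73 = 1·60 + 13 → 01:13, same day
→ 2021-04-20 01:13 REB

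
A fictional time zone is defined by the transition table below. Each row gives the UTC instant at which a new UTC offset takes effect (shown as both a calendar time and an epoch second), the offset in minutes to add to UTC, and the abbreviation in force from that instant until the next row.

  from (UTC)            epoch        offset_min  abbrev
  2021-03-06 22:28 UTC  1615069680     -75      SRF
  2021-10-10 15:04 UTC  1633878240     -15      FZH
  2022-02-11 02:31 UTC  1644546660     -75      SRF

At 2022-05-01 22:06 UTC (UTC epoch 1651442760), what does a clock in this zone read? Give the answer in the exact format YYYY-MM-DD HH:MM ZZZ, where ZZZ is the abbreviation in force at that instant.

2022-05-01 20:51 SRF

Query: 2022-05-01 22:06 UTC
Rule 3/3 (SRF, -01:15): 2022-02-11 02:31 UTC ≤ query < +∞
22·60 + 6 - 75 = 1251 min
1251 = 0·1440 + 1251; 1251 = 20·60 + 51 → 20:51, same day
→ 2022-05-01 20:51 SRF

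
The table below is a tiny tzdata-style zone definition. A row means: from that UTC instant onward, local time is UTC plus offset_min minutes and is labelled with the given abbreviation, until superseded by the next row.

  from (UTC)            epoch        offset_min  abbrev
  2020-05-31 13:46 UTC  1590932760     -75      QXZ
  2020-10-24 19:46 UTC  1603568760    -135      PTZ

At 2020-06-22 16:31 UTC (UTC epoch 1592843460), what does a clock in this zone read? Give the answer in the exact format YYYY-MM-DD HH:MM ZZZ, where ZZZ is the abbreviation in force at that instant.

Query: 2020-06-22 16:31 UTC
Rule 1/2 (QXZ, -01:15): 2020-05-31 13:46 UTC ≤ query < 2020-10-24 19:46 UTC
16·60 + 31 - 75 = 916 min
916 = 0·1440 + 916; 916 = 15·60 + 16 → 15:16, same day
→ 2020-06-22 15:16 QXZ

2020-06-22 15:16 QXZ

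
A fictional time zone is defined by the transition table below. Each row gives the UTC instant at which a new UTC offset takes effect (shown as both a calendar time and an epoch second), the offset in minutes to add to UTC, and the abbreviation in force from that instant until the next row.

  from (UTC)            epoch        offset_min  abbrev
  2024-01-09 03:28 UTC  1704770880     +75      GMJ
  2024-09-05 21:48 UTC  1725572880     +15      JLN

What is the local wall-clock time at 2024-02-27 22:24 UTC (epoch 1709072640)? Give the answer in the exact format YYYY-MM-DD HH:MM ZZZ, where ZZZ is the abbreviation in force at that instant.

2024-02-27 23:39 GMJ

Query: 2024-02-27 22:24 UTC
Rule 1/2 (GMJ, +01:15): 2024-01-09 03:28 UTC ≤ query < 2024-09-05 21:48 UTC
22·60 + 24 + 75 = 1419 min
1419 = 0·1440 + 1419; 1419 = 23·60 + 39 → 23:39, same day
→ 2024-02-27 23:39 GMJ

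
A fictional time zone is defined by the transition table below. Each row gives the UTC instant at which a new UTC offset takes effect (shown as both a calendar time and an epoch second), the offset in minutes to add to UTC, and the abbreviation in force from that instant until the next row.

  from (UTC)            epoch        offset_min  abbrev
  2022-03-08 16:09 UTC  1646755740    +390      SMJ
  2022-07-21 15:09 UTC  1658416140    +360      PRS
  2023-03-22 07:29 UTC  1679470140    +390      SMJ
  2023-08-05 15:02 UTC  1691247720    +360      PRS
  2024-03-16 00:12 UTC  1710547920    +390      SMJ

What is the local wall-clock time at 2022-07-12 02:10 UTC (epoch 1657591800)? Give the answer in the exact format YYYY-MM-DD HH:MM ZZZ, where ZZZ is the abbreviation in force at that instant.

2022-07-12 08:40 SMJ

Query: 2022-07-12 02:10 UTC
Rule 1/5 (SMJ, +06:30): 2022-03-08 16:09 UTC ≤ query < 2022-07-21 15:09 UTC
2·60 + 10 + 390 = 520 min
520 = 0·1440 + 520; 520 = 8·60 + 40 → 08:40, same day
→ 2022-07-12 08:40 SMJ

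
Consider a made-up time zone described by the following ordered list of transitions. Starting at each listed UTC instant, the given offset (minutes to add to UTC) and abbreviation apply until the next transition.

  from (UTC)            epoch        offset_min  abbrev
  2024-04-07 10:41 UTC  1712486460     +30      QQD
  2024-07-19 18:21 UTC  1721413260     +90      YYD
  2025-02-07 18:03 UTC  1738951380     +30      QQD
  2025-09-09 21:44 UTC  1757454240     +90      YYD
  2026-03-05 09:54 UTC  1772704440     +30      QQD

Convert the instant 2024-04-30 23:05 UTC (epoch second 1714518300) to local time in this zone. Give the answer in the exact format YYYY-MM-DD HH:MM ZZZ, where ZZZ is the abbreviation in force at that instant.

2024-04-30 23:35 QQD

Query: 2024-04-30 23:05 UTC
Rule 1/5 (QQD, +00:30): 2024-04-07 10:41 UTC ≤ query < 2024-07-19 18:21 UTC
23·60 + 5 + 30 = 1415 min
1415 = 0·1440 + 1415; 1415 = 23·60 + 35 → 23:35, same day
→ 2024-04-30 23:35 QQD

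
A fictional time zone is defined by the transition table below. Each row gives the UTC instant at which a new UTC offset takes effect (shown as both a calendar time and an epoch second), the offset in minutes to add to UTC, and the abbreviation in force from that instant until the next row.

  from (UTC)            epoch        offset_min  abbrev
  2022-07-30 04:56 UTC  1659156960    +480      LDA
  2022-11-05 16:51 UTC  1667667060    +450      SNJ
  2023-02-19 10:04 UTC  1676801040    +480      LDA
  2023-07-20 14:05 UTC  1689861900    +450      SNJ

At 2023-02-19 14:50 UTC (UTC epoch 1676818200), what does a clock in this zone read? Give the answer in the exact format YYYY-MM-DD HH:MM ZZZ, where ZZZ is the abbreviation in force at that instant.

2023-02-19 22:50 LDA

Query: 2023-02-19 14:50 UTC
Rule 3/4 (LDA, +08:00): 2023-02-19 10:04 UTC ≤ query < 2023-07-20 14:05 UTC
14·60 + 50 + 480 = 1370 min
1370 = 0·1440 + 1370; 1370 = 22·60 + 50 → 22:50, same day
→ 2023-02-19 22:50 LDA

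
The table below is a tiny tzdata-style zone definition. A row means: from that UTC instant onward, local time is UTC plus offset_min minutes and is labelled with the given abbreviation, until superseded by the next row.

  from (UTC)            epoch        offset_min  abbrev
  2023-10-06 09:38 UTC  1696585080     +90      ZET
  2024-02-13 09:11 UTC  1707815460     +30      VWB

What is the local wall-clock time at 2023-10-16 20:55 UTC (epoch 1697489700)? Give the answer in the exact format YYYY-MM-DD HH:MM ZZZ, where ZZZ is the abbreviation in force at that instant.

Query: 2023-10-16 20:55 UTC
Rule 1/2 (ZET, +01:30): 2023-10-06 09:38 UTC ≤ query < 2024-02-13 09:11 UTC
20·60 + 55 + 90 = 1345 min
1345 = 0·1440 + 1345; 1345 = 22·60 + 25 → 22:25, same day
→ 2023-10-16 22:25 ZET

2023-10-16 22:25 ZET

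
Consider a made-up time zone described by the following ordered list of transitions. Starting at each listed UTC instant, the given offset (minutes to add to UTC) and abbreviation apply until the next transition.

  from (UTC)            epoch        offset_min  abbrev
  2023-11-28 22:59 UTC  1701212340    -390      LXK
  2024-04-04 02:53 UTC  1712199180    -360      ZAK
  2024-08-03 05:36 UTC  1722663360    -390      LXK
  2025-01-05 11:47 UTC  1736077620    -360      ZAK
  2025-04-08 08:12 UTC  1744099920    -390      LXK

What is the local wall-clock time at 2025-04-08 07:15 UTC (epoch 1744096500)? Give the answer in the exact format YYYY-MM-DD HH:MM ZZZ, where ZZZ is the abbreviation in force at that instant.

2025-04-08 01:15 ZAK

Query: 2025-04-08 07:15 UTC
Rule 4/5 (ZAK, -06:00): 2025-01-05 11:47 UTC ≤ query < 2025-04-08 08:12 UTC
7·60 + 15 - 360 = 75 min
75 = 0·1440 + 75; 75 = 1·60 + 15 → 01:15, same day
→ 2025-04-08 01:15 ZAK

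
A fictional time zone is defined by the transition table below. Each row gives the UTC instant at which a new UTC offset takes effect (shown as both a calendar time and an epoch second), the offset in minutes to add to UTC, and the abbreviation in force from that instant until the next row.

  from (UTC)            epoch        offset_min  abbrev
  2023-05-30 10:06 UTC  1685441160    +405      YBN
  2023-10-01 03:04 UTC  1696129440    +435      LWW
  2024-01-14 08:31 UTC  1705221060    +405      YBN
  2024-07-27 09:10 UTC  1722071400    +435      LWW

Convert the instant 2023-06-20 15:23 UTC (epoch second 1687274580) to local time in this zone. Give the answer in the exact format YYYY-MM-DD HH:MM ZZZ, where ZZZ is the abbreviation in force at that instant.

2023-06-20 22:08 YBN

Query: 2023-06-20 15:23 UTC
Rule 1/4 (YBN, +06:45): 2023-05-30 10:06 UTC ≤ query < 2023-10-01 03:04 UTC
15·60 + 23 + 405 = 1328 min
1328 = 0·1440 + 1328; 1328 = 22·60 + 8 → 22:08, same day
→ 2023-06-20 22:08 YBN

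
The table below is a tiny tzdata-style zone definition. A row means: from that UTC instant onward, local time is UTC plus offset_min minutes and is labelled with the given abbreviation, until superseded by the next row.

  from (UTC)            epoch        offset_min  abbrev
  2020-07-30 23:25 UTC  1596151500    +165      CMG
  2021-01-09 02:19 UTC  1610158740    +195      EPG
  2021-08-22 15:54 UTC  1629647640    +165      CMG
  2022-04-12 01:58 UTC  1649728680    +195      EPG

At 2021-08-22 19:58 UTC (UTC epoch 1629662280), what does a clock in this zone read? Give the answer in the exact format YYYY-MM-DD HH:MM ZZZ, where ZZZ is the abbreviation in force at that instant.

2021-08-22 22:43 CMG

Query: 2021-08-22 19:58 UTC
Rule 3/4 (CMG, +02:45): 2021-08-22 15:54 UTC ≤ query < 2022-04-12 01:58 UTC
19·60 + 58 + 165 = 1363 min
1363 = 0·1440 + 1363; 1363 = 22·60 + 43 → 22:43, same day
→ 2021-08-22 22:43 CMG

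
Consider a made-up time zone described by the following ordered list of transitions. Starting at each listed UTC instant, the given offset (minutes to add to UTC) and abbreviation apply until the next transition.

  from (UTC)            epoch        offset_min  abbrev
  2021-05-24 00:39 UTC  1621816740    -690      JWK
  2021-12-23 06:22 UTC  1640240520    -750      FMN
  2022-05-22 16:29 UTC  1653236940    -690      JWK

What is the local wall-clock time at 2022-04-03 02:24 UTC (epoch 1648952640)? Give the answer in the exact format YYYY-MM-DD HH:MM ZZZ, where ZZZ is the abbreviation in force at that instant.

Query: 2022-04-03 02:24 UTC
Rule 2/3 (FMN, -12:30): 2021-12-23 06:22 UTC ≤ query < 2022-05-22 16:29 UTC
2·60 + 24 - 750 = -606 min
-606 = -1·1440 + 834; 834 = 13·60 + 54 → 13:54, 2022-04-03 - 1 day = 2022-04-02
→ 2022-04-02 13:54 FMN

2022-04-02 13:54 FMN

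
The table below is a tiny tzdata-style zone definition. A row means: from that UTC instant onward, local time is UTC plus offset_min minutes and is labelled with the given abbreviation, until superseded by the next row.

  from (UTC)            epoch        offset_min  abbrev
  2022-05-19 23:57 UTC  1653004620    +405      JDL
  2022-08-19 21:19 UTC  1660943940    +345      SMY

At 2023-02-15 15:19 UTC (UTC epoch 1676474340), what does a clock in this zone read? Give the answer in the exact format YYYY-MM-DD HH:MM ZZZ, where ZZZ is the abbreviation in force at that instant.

2023-02-15 21:04 SMY

Query: 2023-02-15 15:19 UTC
Rule 2/2 (SMY, +05:45): 2022-08-19 21:19 UTC ≤ query < +∞
15·60 + 19 + 345 = 1264 min
1264 = 0·1440 + 1264; 1264 = 21·60 + 4 → 21:04, same day
→ 2023-02-15 21:04 SMY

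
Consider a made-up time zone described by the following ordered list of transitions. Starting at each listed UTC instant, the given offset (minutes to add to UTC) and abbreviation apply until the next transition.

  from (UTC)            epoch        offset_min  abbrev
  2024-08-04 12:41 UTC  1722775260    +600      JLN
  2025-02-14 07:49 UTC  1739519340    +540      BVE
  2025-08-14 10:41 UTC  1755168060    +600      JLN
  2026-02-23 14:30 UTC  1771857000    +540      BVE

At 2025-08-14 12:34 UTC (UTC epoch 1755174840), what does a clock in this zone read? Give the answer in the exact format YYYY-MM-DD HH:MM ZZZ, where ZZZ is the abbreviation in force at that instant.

2025-08-14 22:34 JLN

Query: 2025-08-14 12:34 UTC
Rule 3/4 (JLN, +10:00): 2025-08-14 10:41 UTC ≤ query < 2026-02-23 14:30 UTC
12·60 + 34 + 600 = 1354 min
1354 = 0·1440 + 1354; 1354 = 22·60 + 34 → 22:34, same day
→ 2025-08-14 22:34 JLN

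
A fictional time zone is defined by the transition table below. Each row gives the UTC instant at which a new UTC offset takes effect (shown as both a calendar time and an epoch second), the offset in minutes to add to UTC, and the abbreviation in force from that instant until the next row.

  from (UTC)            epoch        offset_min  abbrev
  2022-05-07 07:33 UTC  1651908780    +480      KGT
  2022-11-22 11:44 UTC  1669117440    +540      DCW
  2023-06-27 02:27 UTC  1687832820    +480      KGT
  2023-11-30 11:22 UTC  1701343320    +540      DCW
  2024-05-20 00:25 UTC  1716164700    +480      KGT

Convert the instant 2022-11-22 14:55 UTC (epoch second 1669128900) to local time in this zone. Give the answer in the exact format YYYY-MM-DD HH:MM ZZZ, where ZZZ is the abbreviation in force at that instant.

2022-11-22 23:55 DCW

Query: 2022-11-22 14:55 UTC
Rule 2/5 (DCW, +09:00): 2022-11-22 11:44 UTC ≤ query < 2023-06-27 02:27 UTC
14·60 + 55 + 540 = 1435 min
1435 = 0·1440 + 1435; 1435 = 23·60 + 55 → 23:55, same day
→ 2022-11-22 23:55 DCW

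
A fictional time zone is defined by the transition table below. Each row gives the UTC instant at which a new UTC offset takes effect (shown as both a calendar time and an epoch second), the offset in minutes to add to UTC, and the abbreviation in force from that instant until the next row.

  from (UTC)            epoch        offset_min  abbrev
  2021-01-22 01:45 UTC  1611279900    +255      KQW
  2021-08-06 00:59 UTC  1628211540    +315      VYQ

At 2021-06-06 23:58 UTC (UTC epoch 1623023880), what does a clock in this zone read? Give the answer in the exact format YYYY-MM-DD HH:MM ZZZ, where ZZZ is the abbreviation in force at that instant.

Query: 2021-06-06 23:58 UTC
Rule 1/2 (KQW, +04:15): 2021-01-22 01:45 UTC ≤ query < 2021-08-06 00:59 UTC
23·60 + 58 + 255 = 1693 min
1693 = 1·1440 + 253; 253 = 4·60 + 13 → 04:13, 2021-06-06 + 1 day = 2021-06-07
→ 2021-06-07 04:13 KQW

2021-06-07 04:13 KQW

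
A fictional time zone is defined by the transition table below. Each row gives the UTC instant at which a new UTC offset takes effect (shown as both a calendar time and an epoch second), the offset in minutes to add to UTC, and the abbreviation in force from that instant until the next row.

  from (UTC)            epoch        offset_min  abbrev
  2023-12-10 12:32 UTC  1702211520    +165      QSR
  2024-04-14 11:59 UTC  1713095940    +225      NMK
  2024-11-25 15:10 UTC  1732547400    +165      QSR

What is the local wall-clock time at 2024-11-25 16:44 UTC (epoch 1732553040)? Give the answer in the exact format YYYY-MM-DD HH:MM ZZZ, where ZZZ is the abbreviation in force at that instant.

Query: 2024-11-25 16:44 UTC
Rule 3/3 (QSR, +02:45): 2024-11-25 15:10 UTC ≤ query < +∞
16·60 + 44 + 165 = 1169 min
1169 = 0·1440 + 1169; 1169 = 19·60 + 29 → 19:29, same day
→ 2024-11-25 19:29 QSR

2024-11-25 19:29 QSR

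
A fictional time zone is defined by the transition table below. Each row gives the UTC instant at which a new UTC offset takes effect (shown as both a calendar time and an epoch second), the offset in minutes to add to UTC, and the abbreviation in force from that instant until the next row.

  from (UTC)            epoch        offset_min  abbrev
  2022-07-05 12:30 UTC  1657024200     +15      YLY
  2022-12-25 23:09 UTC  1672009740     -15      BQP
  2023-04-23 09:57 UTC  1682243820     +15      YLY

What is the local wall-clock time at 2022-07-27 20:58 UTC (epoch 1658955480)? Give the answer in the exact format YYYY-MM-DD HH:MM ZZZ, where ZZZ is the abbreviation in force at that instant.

Query: 2022-07-27 20:58 UTC
Rule 1/3 (YLY, +00:15): 2022-07-05 12:30 UTC ≤ query < 2022-12-25 23:09 UTC
20·60 + 58 + 15 = 1273 min
1273 = 0·1440 + 1273; 1273 = 21·60 + 13 → 21:13, same day
→ 2022-07-27 21:13 YLY

2022-07-27 21:13 YLY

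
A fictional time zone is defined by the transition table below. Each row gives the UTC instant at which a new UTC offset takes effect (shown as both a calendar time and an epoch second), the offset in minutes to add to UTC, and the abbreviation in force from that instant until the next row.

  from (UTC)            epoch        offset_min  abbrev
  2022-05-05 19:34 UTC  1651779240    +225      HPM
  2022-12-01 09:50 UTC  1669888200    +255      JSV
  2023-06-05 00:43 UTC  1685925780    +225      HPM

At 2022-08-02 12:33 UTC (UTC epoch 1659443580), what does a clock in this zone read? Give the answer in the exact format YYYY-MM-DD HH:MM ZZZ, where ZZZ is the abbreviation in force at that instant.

2022-08-02 16:18 HPM

Query: 2022-08-02 12:33 UTC
Rule 1/3 (HPM, +03:45): 2022-05-05 19:34 UTC ≤ query < 2022-12-01 09:50 UTC
12·60 + 33 + 225 = 978 min
978 = 0·1440 + 978; 978 = 16·60 + 18 → 16:18, same day
→ 2022-08-02 16:18 HPM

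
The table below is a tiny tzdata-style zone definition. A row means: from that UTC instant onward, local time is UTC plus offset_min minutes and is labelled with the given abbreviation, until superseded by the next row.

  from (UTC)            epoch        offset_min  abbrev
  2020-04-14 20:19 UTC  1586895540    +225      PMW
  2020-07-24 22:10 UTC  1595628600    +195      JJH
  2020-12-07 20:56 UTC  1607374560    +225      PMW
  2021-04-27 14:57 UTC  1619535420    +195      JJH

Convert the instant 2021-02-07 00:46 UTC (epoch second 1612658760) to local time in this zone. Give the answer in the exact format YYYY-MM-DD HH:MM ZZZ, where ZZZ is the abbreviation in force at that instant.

2021-02-07 04:31 PMW

Query: 2021-02-07 00:46 UTC
Rule 3/4 (PMW, +03:45): 2020-12-07 20:56 UTC ≤ query < 2021-04-27 14:57 UTC
0·60 + 46 + 225 = 271 min
271 = 0·1440 + 271; 271 = 4·60 + 31 → 04:31, same day
→ 2021-02-07 04:31 PMW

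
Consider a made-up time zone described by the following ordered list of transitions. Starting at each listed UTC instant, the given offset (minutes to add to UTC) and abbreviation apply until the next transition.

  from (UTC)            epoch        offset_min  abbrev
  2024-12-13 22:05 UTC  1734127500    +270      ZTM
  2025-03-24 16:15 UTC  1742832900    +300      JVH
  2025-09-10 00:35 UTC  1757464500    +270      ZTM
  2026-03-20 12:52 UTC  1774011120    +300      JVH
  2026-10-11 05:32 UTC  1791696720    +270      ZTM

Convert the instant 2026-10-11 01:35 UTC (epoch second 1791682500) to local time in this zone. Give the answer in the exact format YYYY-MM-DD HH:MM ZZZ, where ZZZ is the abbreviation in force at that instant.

2026-10-11 06:35 JVH

Query: 2026-10-11 01:35 UTC
Rule 4/5 (JVH, +05:00): 2026-03-20 12:52 UTC ≤ query < 2026-10-11 05:32 UTC
1·60 + 35 + 300 = 395 min
395 = 0·1440 + 395; 395 = 6·60 + 35 → 06:35, same day
→ 2026-10-11 06:35 JVH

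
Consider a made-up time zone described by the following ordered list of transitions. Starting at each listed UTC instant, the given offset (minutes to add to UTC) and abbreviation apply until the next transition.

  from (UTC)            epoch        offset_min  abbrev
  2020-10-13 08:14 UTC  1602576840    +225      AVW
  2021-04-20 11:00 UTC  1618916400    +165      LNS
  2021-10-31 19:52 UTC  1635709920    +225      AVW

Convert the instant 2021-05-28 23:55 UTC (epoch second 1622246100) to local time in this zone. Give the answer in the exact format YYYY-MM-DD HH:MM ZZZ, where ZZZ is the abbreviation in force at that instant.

2021-05-29 02:40 LNS

Query: 2021-05-28 23:55 UTC
Rule 2/3 (LNS, +02:45): 2021-04-20 11:00 UTC ≤ query < 2021-10-31 19:52 UTC
23·60 + 55 + 165 = 1600 min
1600 = 1·1440 + 160; 160 = 2·60 + 40 → 02:40, 2021-05-28 + 1 day = 2021-05-29
→ 2021-05-29 02:40 LNS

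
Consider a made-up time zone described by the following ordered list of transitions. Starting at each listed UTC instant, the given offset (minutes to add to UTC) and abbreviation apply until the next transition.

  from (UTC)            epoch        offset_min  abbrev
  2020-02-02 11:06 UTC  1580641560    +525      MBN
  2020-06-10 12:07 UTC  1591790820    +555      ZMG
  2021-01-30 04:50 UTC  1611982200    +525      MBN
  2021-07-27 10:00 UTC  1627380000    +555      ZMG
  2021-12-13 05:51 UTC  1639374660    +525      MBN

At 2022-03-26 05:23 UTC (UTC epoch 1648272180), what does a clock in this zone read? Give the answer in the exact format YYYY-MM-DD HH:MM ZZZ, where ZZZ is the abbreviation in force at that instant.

Query: 2022-03-26 05:23 UTC
Rule 5/5 (MBN, +08:45): 2021-12-13 05:51 UTC ≤ query < +∞
5·60 + 23 + 525 = 848 min
848 = 0·1440 + 848; 848 = 14·60 + 8 → 14:08, same day
→ 2022-03-26 14:08 MBN

2022-03-26 14:08 MBN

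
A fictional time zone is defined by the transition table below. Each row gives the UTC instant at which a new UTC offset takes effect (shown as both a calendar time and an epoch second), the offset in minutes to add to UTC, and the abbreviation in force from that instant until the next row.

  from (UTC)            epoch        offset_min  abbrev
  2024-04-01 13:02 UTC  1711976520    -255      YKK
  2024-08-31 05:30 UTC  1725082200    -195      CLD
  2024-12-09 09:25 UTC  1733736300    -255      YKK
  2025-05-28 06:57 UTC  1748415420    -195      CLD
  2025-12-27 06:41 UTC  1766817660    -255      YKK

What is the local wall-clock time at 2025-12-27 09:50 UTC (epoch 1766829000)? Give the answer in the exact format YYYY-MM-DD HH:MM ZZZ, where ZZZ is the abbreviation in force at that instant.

Query: 2025-12-27 09:50 UTC
Rule 5/5 (YKK, -04:15): 2025-12-27 06:41 UTC ≤ query < +∞
9·60 + 50 - 255 = 335 min
335 = 0·1440 + 335; 335 = 5·60 + 35 → 05:35, same day
→ 2025-12-27 05:35 YKK

2025-12-27 05:35 YKK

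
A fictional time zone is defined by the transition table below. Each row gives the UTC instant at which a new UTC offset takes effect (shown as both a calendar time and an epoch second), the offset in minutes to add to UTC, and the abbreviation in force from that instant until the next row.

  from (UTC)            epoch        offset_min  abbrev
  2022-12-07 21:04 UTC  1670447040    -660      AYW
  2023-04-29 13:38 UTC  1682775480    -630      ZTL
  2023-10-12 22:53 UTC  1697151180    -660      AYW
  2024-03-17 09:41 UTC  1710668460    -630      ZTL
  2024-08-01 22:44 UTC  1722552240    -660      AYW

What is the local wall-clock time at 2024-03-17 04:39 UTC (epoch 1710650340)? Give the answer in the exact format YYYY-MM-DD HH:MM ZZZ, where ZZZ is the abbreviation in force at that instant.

Query: 2024-03-17 04:39 UTC
Rule 3/5 (AYW, -11:00): 2023-10-12 22:53 UTC ≤ query < 2024-03-17 09:41 UTC
4·60 + 39 - 660 = -381 min
-381 = -1·1440 + 1059; 1059 = 17·60 + 39 → 17:39, 2024-03-17 - 1 day = 2024-03-16
→ 2024-03-16 17:39 AYW

2024-03-16 17:39 AYW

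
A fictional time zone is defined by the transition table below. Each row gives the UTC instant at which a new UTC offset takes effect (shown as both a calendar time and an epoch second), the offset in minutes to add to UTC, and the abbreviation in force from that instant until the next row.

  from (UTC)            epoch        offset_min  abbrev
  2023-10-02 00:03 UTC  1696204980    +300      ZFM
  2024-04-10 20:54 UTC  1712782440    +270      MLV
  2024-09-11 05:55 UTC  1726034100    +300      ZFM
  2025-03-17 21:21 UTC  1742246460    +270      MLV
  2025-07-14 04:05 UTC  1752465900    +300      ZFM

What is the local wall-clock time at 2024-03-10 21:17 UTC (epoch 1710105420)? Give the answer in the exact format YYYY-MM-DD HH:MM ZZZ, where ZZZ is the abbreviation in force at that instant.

Query: 2024-03-10 21:17 UTC
Rule 1/5 (ZFM, +05:00): 2023-10-02 00:03 UTC ≤ query < 2024-04-10 20:54 UTC
21·60 + 17 + 300 = 1577 min
1577 = 1·1440 + 137; 137 = 2·60 + 17 → 02:17, 2024-03-10 + 1 day = 2024-03-11
→ 2024-03-11 02:17 ZFM

2024-03-11 02:17 ZFM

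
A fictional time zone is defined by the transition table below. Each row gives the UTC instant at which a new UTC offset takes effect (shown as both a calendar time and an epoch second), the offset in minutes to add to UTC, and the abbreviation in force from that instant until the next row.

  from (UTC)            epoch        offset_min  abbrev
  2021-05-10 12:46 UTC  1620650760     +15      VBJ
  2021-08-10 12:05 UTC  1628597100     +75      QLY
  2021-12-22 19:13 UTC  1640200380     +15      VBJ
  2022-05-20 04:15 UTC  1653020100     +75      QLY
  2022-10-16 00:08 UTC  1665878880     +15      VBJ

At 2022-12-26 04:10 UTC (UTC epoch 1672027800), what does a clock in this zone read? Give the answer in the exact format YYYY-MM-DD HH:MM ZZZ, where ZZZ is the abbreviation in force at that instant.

Query: 2022-12-26 04:10 UTC
Rule 5/5 (VBJ, +00:15): 2022-10-16 00:08 UTC ≤ query < +∞
4·60 + 10 + 15 = 265 min
265 = 0·1440 + 265; 265 = 4·60 + 25 → 04:25, same day
→ 2022-12-26 04:25 VBJ

2022-12-26 04:25 VBJ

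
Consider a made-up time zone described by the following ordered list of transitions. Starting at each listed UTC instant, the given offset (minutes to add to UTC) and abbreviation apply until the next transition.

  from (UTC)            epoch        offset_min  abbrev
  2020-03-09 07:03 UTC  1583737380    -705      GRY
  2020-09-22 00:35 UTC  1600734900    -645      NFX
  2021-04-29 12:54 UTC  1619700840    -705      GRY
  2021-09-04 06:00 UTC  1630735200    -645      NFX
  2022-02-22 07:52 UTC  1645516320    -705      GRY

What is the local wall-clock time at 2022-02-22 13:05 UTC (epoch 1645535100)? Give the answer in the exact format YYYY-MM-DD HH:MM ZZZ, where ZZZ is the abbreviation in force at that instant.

Query: 2022-02-22 13:05 UTC
Rule 5/5 (GRY, -11:45): 2022-02-22 07:52 UTC ≤ query < +∞
13·60 + 5 - 705 = 80 min
80 = 0·1440 + 80; 80 = 1·60 + 20 → 01:20, same day
→ 2022-02-22 01:20 GRY

2022-02-22 01:20 GRY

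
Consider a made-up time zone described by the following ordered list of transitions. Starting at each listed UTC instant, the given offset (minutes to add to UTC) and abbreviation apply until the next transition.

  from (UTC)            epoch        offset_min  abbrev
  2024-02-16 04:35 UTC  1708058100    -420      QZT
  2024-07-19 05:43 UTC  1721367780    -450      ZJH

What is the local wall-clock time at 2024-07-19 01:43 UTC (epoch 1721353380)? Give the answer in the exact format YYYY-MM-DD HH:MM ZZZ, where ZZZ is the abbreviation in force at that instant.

2024-07-18 18:43 QZT

Query: 2024-07-19 01:43 UTC
Rule 1/2 (QZT, -07:00): 2024-02-16 04:35 UTC ≤ query < 2024-07-19 05:43 UTC
1·60 + 43 - 420 = -317 min
-317 = -1·1440 + 1123; 1123 = 18·60 + 43 → 18:43, 2024-07-19 - 1 day = 2024-07-18
→ 2024-07-18 18:43 QZT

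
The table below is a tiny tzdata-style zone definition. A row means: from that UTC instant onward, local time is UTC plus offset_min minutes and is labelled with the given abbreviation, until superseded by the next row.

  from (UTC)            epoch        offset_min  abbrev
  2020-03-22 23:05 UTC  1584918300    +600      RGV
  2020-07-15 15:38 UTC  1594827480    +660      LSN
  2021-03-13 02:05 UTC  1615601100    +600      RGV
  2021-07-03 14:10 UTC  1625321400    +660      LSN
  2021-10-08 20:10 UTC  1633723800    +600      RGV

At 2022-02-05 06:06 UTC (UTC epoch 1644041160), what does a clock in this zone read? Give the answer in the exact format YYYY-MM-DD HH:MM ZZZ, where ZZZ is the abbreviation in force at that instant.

Query: 2022-02-05 06:06 UTC
Rule 5/5 (RGV, +10:00): 2021-10-08 20:10 UTC ≤ query < +∞
6·60 + 6 + 600 = 966 min
966 = 0·1440 + 966; 966 = 16·60 + 6 → 16:06, same day
→ 2022-02-05 16:06 RGV

2022-02-05 16:06 RGV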